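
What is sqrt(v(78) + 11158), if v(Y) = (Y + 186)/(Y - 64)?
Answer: sqrt(547666)/7 ≈ 105.72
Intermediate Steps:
v(Y) = (186 + Y)/(-64 + Y)
sqrt(v(78) + 11158) = sqrt((186 + 78)/(-64 + 78) + 11158) = sqrt(264/14 + 11158) = sqrt((1/14)*264 + 11158) = sqrt(132/7 + 11158) = sqrt(78238/7) = sqrt(547666)/7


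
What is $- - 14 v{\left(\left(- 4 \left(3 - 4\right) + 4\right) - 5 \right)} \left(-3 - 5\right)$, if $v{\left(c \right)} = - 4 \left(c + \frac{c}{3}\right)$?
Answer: $1792$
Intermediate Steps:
$v{\left(c \right)} = - \frac{16 c}{3}$ ($v{\left(c \right)} = - 4 \left(c + c \frac{1}{3}\right) = - 4 \left(c + \frac{c}{3}\right) = - 4 \frac{4 c}{3} = - \frac{16 c}{3}$)
$- - 14 v{\left(\left(- 4 \left(3 - 4\right) + 4\right) - 5 \right)} \left(-3 - 5\right) = - - 14 \left(- \frac{16 \left(\left(- 4 \left(3 - 4\right) + 4\right) - 5\right)}{3}\right) \left(-3 - 5\right) = - - 14 \left(- \frac{16 \left(\left(\left(-4\right) \left(-1\right) + 4\right) - 5\right)}{3}\right) \left(-8\right) = - - 14 \left(- \frac{16 \left(\left(4 + 4\right) - 5\right)}{3}\right) \left(-8\right) = - - 14 \left(- \frac{16 \left(8 - 5\right)}{3}\right) \left(-8\right) = - - 14 \left(\left(- \frac{16}{3}\right) 3\right) \left(-8\right) = - \left(-14\right) \left(-16\right) \left(-8\right) = - 224 \left(-8\right) = \left(-1\right) \left(-1792\right) = 1792$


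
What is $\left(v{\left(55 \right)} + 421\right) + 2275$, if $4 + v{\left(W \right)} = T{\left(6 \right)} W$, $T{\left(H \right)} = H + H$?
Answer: $3352$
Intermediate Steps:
$T{\left(H \right)} = 2 H$
$v{\left(W \right)} = -4 + 12 W$ ($v{\left(W \right)} = -4 + 2 \cdot 6 W = -4 + 12 W$)
$\left(v{\left(55 \right)} + 421\right) + 2275 = \left(\left(-4 + 12 \cdot 55\right) + 421\right) + 2275 = \left(\left(-4 + 660\right) + 421\right) + 2275 = \left(656 + 421\right) + 2275 = 1077 + 2275 = 3352$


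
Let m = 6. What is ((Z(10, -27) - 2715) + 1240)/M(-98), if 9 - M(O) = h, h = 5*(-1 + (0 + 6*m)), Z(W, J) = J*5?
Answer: 805/83 ≈ 9.6988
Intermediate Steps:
Z(W, J) = 5*J
h = 175 (h = 5*(-1 + (0 + 6*6)) = 5*(-1 + (0 + 36)) = 5*(-1 + 36) = 5*35 = 175)
M(O) = -166 (M(O) = 9 - 1*175 = 9 - 175 = -166)
((Z(10, -27) - 2715) + 1240)/M(-98) = ((5*(-27) - 2715) + 1240)/(-166) = ((-135 - 2715) + 1240)*(-1/166) = (-2850 + 1240)*(-1/166) = -1610*(-1/166) = 805/83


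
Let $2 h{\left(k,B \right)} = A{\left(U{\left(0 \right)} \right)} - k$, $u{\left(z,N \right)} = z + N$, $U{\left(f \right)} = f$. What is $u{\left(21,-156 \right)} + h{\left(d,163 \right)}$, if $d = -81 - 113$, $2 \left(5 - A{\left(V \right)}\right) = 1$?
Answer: $- \frac{143}{4} \approx -35.75$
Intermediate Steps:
$u{\left(z,N \right)} = N + z$
$A{\left(V \right)} = \frac{9}{2}$ ($A{\left(V \right)} = 5 - \frac{1}{2} = \frac{9}{2}$)
$d = -194$ ($d = -81 - 113 = -194$)
$h{\left(k,B \right)} = \frac{9}{4} - \frac{k}{2}$ ($h{\left(k,B \right)} = \frac{\frac{9}{2} - k}{2} = \frac{9}{4} - \frac{k}{2}$)
$u{\left(21,-156 \right)} + h{\left(d,163 \right)} = \left(-156 + 21\right) + \left(\frac{9}{4} - -97\right) = -135 + \left(\frac{9}{4} + 97\right) = -135 + \frac{397}{4} = - \frac{143}{4}$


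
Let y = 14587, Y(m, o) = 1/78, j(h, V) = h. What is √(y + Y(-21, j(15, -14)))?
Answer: √88747386/78 ≈ 120.78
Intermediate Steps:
Y(m, o) = 1/78
√(y + Y(-21, j(15, -14))) = √(14587 + 1/78) = √(1137787/78) = √88747386/78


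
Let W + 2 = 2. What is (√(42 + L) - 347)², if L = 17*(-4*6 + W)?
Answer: (347 - I*√366)² ≈ 1.2004e+5 - 13277.0*I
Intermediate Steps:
W = 0 (W = -2 + 2 = 0)
L = -408 (L = 17*(-4*6 + 0) = 17*(-24 + 0) = 17*(-24) = -408)
(√(42 + L) - 347)² = (√(42 - 408) - 347)² = (√(-366) - 347)² = (I*√366 - 347)² = (-347 + I*√366)²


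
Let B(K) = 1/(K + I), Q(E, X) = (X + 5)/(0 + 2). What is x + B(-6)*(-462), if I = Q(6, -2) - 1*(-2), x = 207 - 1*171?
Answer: 1104/5 ≈ 220.80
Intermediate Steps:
x = 36 (x = 207 - 171 = 36)
Q(E, X) = 5/2 + X/2 (Q(E, X) = (5 + X)/2 = (5 + X)*(½) = 5/2 + X/2)
I = 7/2 (I = (5/2 + (½)*(-2)) - 1*(-2) = (5/2 - 1) + 2 = 3/2 + 2 = 7/2 ≈ 3.5000)
B(K) = 1/(7/2 + K) (B(K) = 1/(K + 7/2) = 1/(7/2 + K))
x + B(-6)*(-462) = 36 + (2/(7 + 2*(-6)))*(-462) = 36 + (2/(7 - 12))*(-462) = 36 + (2/(-5))*(-462) = 36 + (2*(-⅕))*(-462) = 36 - ⅖*(-462) = 36 + 924/5 = 1104/5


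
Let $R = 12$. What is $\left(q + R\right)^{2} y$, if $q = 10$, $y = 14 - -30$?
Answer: $21296$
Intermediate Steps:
$y = 44$ ($y = 14 + 30 = 44$)
$\left(q + R\right)^{2} y = \left(10 + 12\right)^{2} \cdot 44 = 22^{2} \cdot 44 = 484 \cdot 44 = 21296$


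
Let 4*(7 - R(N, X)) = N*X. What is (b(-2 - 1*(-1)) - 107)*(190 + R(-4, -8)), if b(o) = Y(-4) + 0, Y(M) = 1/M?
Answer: -81081/4 ≈ -20270.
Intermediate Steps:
R(N, X) = 7 - N*X/4
b(o) = -¼ (b(o) = 1/(-4) + 0 = -¼ + 0 = -¼)
(b(-2 - 1*(-1)) - 107)*(190 + R(-4, -8)) = (-¼ - 107)*(190 + (7 - ¼*(-4)*(-8))) = -429*(190 + (7 - 8))/4 = -429*(190 - 1)/4 = -429/4*189 = -81081/4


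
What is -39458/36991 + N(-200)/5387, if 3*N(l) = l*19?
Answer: -778246538/597811551 ≈ -1.3018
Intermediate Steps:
N(l) = 19*l/3 (N(l) = (l*19)/3 = (19*l)/3 = 19*l/3)
-39458/36991 + N(-200)/5387 = -39458/36991 + ((19/3)*(-200))/5387 = -39458*1/36991 - 3800/3*1/5387 = -39458/36991 - 3800/16161 = -778246538/597811551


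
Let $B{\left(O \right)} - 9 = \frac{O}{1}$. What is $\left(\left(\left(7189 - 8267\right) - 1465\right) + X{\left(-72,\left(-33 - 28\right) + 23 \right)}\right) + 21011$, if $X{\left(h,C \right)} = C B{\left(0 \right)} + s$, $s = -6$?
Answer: $18120$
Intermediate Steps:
$B{\left(O \right)} = 9 + O$ ($B{\left(O \right)} = 9 + \frac{O}{1} = 9 + O 1 = 9 + O$)
$X{\left(h,C \right)} = -6 + 9 C$ ($X{\left(h,C \right)} = C \left(9 + 0\right) - 6 = C 9 - 6 = 9 C - 6 = -6 + 9 C$)
$\left(\left(\left(7189 - 8267\right) - 1465\right) + X{\left(-72,\left(-33 - 28\right) + 23 \right)}\right) + 21011 = \left(\left(\left(7189 - 8267\right) - 1465\right) + \left(-6 + 9 \left(\left(-33 - 28\right) + 23\right)\right)\right) + 21011 = \left(\left(-1078 - 1465\right) + \left(-6 + 9 \left(-61 + 23\right)\right)\right) + 21011 = \left(-2543 + \left(-6 + 9 \left(-38\right)\right)\right) + 21011 = \left(-2543 - 348\right) + 21011 = -2891 + 21011 = 18120$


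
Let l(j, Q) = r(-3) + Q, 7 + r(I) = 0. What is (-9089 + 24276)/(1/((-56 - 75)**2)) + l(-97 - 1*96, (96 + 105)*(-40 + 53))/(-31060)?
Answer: 4047492380407/15530 ≈ 2.6062e+8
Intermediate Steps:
r(I) = -7 (r(I) = -7 + 0 = -7)
l(j, Q) = -7 + Q
(-9089 + 24276)/(1/((-56 - 75)**2)) + l(-97 - 1*96, (96 + 105)*(-40 + 53))/(-31060) = (-9089 + 24276)/(1/((-56 - 75)**2)) + (-7 + (96 + 105)*(-40 + 53))/(-31060) = 15187/(1/((-131)**2)) + (-7 + 201*13)*(-1/31060) = 15187/(1/17161) + (-7 + 2613)*(-1/31060) = 15187/(1/17161) + 2606*(-1/31060) = 15187*17161 - 1303/15530 = 260624107 - 1303/15530 = 4047492380407/15530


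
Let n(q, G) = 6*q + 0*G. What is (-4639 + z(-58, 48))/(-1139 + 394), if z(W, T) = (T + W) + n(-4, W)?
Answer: 4673/745 ≈ 6.2725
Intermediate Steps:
n(q, G) = 6*q (n(q, G) = 6*q + 0 = 6*q)
z(W, T) = -24 + T + W (z(W, T) = (T + W) + 6*(-4) = (T + W) - 24 = -24 + T + W)
(-4639 + z(-58, 48))/(-1139 + 394) = (-4639 + (-24 + 48 - 58))/(-1139 + 394) = (-4639 - 34)/(-745) = -4673*(-1/745) = 4673/745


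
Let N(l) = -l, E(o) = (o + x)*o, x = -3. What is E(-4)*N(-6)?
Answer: 168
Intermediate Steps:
E(o) = o*(-3 + o) (E(o) = (o - 3)*o = (-3 + o)*o = o*(-3 + o))
E(-4)*N(-6) = (-4*(-3 - 4))*(-1*(-6)) = -4*(-7)*6 = 28*6 = 168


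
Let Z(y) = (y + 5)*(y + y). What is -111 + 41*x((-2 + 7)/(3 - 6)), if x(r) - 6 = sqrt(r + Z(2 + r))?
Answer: 135 + 41*sqrt(17)/3 ≈ 191.35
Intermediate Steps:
Z(y) = 2*y*(5 + y) (Z(y) = (5 + y)*(2*y) = 2*y*(5 + y))
x(r) = 6 + sqrt(r + 2*(2 + r)*(7 + r)) (x(r) = 6 + sqrt(r + 2*(2 + r)*(5 + (2 + r))) = 6 + sqrt(r + 2*(2 + r)*(7 + r)))
-111 + 41*x((-2 + 7)/(3 - 6)) = -111 + 41*(6 + sqrt((-2 + 7)/(3 - 6) + 2*(2 + (-2 + 7)/(3 - 6))*(7 + (-2 + 7)/(3 - 6)))) = -111 + 41*(6 + sqrt(5/(-3) + 2*(2 + 5/(-3))*(7 + 5/(-3)))) = -111 + 41*(6 + sqrt(5*(-1/3) + 2*(2 + 5*(-1/3))*(7 + 5*(-1/3)))) = -111 + 41*(6 + sqrt(-5/3 + 2*(2 - 5/3)*(7 - 5/3))) = -111 + 41*(6 + sqrt(-5/3 + 2*(1/3)*(16/3))) = -111 + 41*(6 + sqrt(-5/3 + 32/9)) = -111 + 41*(6 + sqrt(17/9)) = -111 + 41*(6 + sqrt(17)/3) = -111 + (246 + 41*sqrt(17)/3) = 135 + 41*sqrt(17)/3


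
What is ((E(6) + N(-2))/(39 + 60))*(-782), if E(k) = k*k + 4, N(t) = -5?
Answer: -27370/99 ≈ -276.46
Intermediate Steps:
E(k) = 4 + k² (E(k) = k² + 4 = 4 + k²)
((E(6) + N(-2))/(39 + 60))*(-782) = (((4 + 6²) - 5)/(39 + 60))*(-782) = (((4 + 36) - 5)/99)*(-782) = ((40 - 5)*(1/99))*(-782) = (35*(1/99))*(-782) = (35/99)*(-782) = -27370/99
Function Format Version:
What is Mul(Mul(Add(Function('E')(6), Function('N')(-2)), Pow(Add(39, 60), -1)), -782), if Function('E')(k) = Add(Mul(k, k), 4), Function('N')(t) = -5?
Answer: Rational(-27370, 99) ≈ -276.46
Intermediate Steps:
Function('E')(k) = Add(4, Pow(k, 2)) (Function('E')(k) = Add(Pow(k, 2), 4) = Add(4, Pow(k, 2)))
Mul(Mul(Add(Function('E')(6), Function('N')(-2)), Pow(Add(39, 60), -1)), -782) = Mul(Mul(Add(Add(4, Pow(6, 2)), -5), Pow(Add(39, 60), -1)), -782) = Mul(Mul(Add(Add(4, 36), -5), Pow(99, -1)), -782) = Mul(Mul(Add(40, -5), Rational(1, 99)), -782) = Mul(Mul(35, Rational(1, 99)), -782) = Mul(Rational(35, 99), -782) = Rational(-27370, 99)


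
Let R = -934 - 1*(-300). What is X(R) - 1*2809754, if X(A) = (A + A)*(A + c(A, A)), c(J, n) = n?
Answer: -1201930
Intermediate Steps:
R = -634 (R = -934 + 300 = -634)
X(A) = 4*A**2 (X(A) = (A + A)*(A + A) = (2*A)*(2*A) = 4*A**2)
X(R) - 1*2809754 = 4*(-634)**2 - 1*2809754 = 4*401956 - 2809754 = 1607824 - 2809754 = -1201930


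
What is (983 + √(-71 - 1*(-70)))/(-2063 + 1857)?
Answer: -983/206 - I/206 ≈ -4.7718 - 0.0048544*I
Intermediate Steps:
(983 + √(-71 - 1*(-70)))/(-2063 + 1857) = (983 + √(-71 + 70))/(-206) = (983 + √(-1))*(-1/206) = (983 + I)*(-1/206) = -983/206 - I/206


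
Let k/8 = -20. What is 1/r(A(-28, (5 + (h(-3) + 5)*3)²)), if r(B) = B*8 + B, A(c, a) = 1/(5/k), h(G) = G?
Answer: -1/288 ≈ -0.0034722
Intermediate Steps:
k = -160 (k = 8*(-20) = -160)
A(c, a) = -32 (A(c, a) = 1/(5/(-160)) = 1/(5*(-1/160)) = 1/(-1/32) = -32)
r(B) = 9*B (r(B) = 8*B + B = 9*B)
1/r(A(-28, (5 + (h(-3) + 5)*3)²)) = 1/(9*(-32)) = 1/(-288) = -1/288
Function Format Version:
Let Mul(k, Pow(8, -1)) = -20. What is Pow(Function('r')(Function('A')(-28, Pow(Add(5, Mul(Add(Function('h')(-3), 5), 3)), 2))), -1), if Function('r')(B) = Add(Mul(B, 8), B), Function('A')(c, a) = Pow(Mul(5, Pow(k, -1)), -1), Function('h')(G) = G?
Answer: Rational(-1, 288) ≈ -0.0034722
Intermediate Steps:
k = -160 (k = Mul(8, -20) = -160)
Function('A')(c, a) = -32 (Function('A')(c, a) = Pow(Mul(5, Pow(-160, -1)), -1) = Pow(Mul(5, Rational(-1, 160)), -1) = Pow(Rational(-1, 32), -1) = -32)
Function('r')(B) = Mul(9, B) (Function('r')(B) = Add(Mul(8, B), B) = Mul(9, B))
Pow(Function('r')(Function('A')(-28, Pow(Add(5, Mul(Add(Function('h')(-3), 5), 3)), 2))), -1) = Pow(Mul(9, -32), -1) = Pow(-288, -1) = Rational(-1, 288)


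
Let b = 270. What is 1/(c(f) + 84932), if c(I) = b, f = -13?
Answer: 1/85202 ≈ 1.1737e-5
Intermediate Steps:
c(I) = 270
1/(c(f) + 84932) = 1/(270 + 84932) = 1/85202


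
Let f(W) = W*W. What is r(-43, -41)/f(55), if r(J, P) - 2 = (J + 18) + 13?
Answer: -2/605 ≈ -0.0033058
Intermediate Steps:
f(W) = W**2
r(J, P) = 33 + J (r(J, P) = 2 + ((J + 18) + 13) = 2 + ((18 + J) + 13) = 2 + (31 + J) = 33 + J)
r(-43, -41)/f(55) = (33 - 43)/(55**2) = -10/3025 = -10*1/3025 = -2/605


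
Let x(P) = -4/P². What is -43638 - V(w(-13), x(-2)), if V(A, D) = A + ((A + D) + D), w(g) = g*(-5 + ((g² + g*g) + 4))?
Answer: -34874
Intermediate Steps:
w(g) = g*(-1 + 2*g²) (w(g) = g*(-5 + ((g² + g²) + 4)) = g*(-5 + (2*g² + 4)) = g*(-5 + (4 + 2*g²)) = g*(-1 + 2*g²))
x(P) = -4/P²
V(A, D) = 2*A + 2*D (V(A, D) = A + (A + 2*D) = 2*A + 2*D)
-43638 - V(w(-13), x(-2)) = -43638 - (2*(-1*(-13) + 2*(-13)³) + 2*(-4/(-2)²)) = -43638 - (2*(13 + 2*(-2197)) + 2*(-4*¼)) = -43638 - (2*(13 - 4394) + 2*(-1)) = -43638 - (2*(-4381) - 2) = -43638 - (-8762 - 2) = -43638 - 1*(-8764) = -43638 + 8764 = -34874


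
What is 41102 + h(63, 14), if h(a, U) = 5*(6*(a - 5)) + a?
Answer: 42905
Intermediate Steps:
h(a, U) = -150 + 31*a (h(a, U) = 5*(6*(-5 + a)) + a = 5*(-30 + 6*a) + a = (-150 + 30*a) + a = -150 + 31*a)
41102 + h(63, 14) = 41102 + (-150 + 31*63) = 41102 + (-150 + 1953) = 41102 + 1803 = 42905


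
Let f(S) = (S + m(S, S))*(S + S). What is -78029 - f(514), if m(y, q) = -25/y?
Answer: -606371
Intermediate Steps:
f(S) = 2*S*(S - 25/S) (f(S) = (S - 25/S)*(S + S) = (S - 25/S)*(2*S) = 2*S*(S - 25/S))
-78029 - f(514) = -78029 - (-50 + 2*514**2) = -78029 - (-50 + 2*264196) = -78029 - (-50 + 528392) = -78029 - 1*528342 = -78029 - 528342 = -606371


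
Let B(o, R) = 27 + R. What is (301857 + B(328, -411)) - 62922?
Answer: 238551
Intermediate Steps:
(301857 + B(328, -411)) - 62922 = (301857 + (27 - 411)) - 62922 = (301857 - 384) - 62922 = 301473 - 62922 = 238551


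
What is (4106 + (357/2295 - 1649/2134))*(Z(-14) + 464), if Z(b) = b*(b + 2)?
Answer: 1284327964/495 ≈ 2.5946e+6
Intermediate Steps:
Z(b) = b*(2 + b)
(4106 + (357/2295 - 1649/2134))*(Z(-14) + 464) = (4106 + (357/2295 - 1649/2134))*(-14*(2 - 14) + 464) = (4106 + (357*(1/2295) - 1649*1/2134))*(-14*(-12) + 464) = (4106 + (7/45 - 17/22))*(168 + 464) = (4106 - 611/990)*632 = (4064329/990)*632 = 1284327964/495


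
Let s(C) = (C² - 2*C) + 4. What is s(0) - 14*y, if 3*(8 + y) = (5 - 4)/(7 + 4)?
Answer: 3814/33 ≈ 115.58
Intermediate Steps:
y = -263/33 (y = -8 + ((5 - 4)/(7 + 4))/3 = -8 + (1/11)/3 = -8 + (1*(1/11))/3 = -8 + (⅓)*(1/11) = -8 + 1/33 = -263/33 ≈ -7.9697)
s(C) = 4 + C² - 2*C
s(0) - 14*y = (4 + 0² - 2*0) - 14*(-263/33) = (4 + 0 + 0) + 3682/33 = 4 + 3682/33 = 3814/33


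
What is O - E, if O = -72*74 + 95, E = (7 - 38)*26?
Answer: -4427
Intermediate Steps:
E = -806 (E = -31*26 = -806)
O = -5233 (O = -5328 + 95 = -5233)
O - E = -5233 - 1*(-806) = -5233 + 806 = -4427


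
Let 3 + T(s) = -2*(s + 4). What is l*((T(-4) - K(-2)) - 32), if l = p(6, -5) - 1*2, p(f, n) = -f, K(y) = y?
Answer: 264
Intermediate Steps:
T(s) = -11 - 2*s (T(s) = -3 - 2*(s + 4) = -3 - 2*(4 + s) = -3 + (-8 - 2*s) = -11 - 2*s)
l = -8 (l = -1*6 - 1*2 = -6 - 2 = -8)
l*((T(-4) - K(-2)) - 32) = -8*(((-11 - 2*(-4)) - 1*(-2)) - 32) = -8*(((-11 + 8) + 2) - 32) = -8*((-3 + 2) - 32) = -8*(-1 - 32) = -8*(-33) = 264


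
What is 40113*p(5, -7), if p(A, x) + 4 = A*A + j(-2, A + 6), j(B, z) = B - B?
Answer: 842373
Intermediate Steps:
j(B, z) = 0
p(A, x) = -4 + A**2 (p(A, x) = -4 + (A*A + 0) = -4 + (A**2 + 0) = -4 + A**2)
40113*p(5, -7) = 40113*(-4 + 5**2) = 40113*(-4 + 25) = 40113*21 = 842373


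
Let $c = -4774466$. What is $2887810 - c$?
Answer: $7662276$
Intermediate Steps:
$2887810 - c = 2887810 - -4774466 = 2887810 + 4774466 = 7662276$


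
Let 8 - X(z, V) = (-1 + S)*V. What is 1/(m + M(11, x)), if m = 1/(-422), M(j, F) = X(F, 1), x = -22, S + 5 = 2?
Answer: 422/5063 ≈ 0.083350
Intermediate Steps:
S = -3 (S = -5 + 2 = -3)
X(z, V) = 8 + 4*V (X(z, V) = 8 - (-1 - 3)*V = 8 - (-4)*V = 8 + 4*V)
M(j, F) = 12 (M(j, F) = 8 + 4*1 = 8 + 4 = 12)
m = -1/422 ≈ -0.0023697
1/(m + M(11, x)) = 1/(-1/422 + 12) = 1/(5063/422) = 422/5063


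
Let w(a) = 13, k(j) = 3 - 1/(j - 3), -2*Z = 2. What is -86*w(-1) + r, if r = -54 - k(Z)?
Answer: -4701/4 ≈ -1175.3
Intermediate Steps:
Z = -1 (Z = -1/2*2 = -1)
k(j) = 3 - 1/(-3 + j)
r = -229/4 (r = -54 - (-10 + 3*(-1))/(-3 - 1) = -54 - (-10 - 3)/(-4) = -54 - (-1)*(-13)/4 = -54 - 1*13/4 = -54 - 13/4 = -229/4 ≈ -57.250)
-86*w(-1) + r = -86*13 - 229/4 = -1118 - 229/4 = -4701/4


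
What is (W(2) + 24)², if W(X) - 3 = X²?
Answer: 961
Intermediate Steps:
W(X) = 3 + X²
(W(2) + 24)² = ((3 + 2²) + 24)² = ((3 + 4) + 24)² = (7 + 24)² = 31² = 961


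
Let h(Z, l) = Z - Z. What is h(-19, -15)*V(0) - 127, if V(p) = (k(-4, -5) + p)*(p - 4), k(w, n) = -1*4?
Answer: -127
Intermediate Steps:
h(Z, l) = 0
k(w, n) = -4
V(p) = (-4 + p)**2 (V(p) = (-4 + p)*(p - 4) = (-4 + p)*(-4 + p) = (-4 + p)**2)
h(-19, -15)*V(0) - 127 = 0*(16 + 0**2 - 8*0) - 127 = 0*(16 + 0 + 0) - 127 = 0*16 - 127 = 0 - 127 = -127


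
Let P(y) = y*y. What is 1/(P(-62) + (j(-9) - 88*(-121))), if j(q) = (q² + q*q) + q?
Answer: 1/14645 ≈ 6.8283e-5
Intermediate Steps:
j(q) = q + 2*q² (j(q) = (q² + q²) + q = 2*q² + q = q + 2*q²)
P(y) = y²
1/(P(-62) + (j(-9) - 88*(-121))) = 1/((-62)² + (-9*(1 + 2*(-9)) - 88*(-121))) = 1/(3844 + (-9*(1 - 18) + 10648)) = 1/(3844 + (-9*(-17) + 10648)) = 1/(3844 + (153 + 10648)) = 1/(3844 + 10801) = 1/14645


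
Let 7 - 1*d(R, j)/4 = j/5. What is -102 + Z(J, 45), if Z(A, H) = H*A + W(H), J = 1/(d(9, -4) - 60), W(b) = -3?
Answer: -1705/16 ≈ -106.56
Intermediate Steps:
d(R, j) = 28 - 4*j/5
J = -5/144 (J = 1/((28 - ⅘*(-4)) - 60) = 1/((28 + 16/5) - 60) = 1/(156/5 - 60) = 1/(-144/5) = -5/144 ≈ -0.034722)
Z(A, H) = -3 + A*H (Z(A, H) = H*A - 3 = A*H - 3 = -3 + A*H)
-102 + Z(J, 45) = -102 + (-3 - 5/144*45) = -102 + (-3 - 25/16) = -102 - 73/16 = -1705/16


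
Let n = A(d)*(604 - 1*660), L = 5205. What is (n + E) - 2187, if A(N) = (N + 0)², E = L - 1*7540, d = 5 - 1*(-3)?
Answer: -8106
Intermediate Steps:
d = 8 (d = 5 + 3 = 8)
E = -2335 (E = 5205 - 1*7540 = 5205 - 7540 = -2335)
A(N) = N²
n = -3584 (n = 8²*(604 - 1*660) = 64*(604 - 660) = 64*(-56) = -3584)
(n + E) - 2187 = (-3584 - 2335) - 2187 = -5919 - 2187 = -8106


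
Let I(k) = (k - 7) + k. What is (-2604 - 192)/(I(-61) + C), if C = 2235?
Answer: -466/351 ≈ -1.3276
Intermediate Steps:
I(k) = -7 + 2*k (I(k) = (-7 + k) + k = -7 + 2*k)
(-2604 - 192)/(I(-61) + C) = (-2604 - 192)/((-7 + 2*(-61)) + 2235) = -2796/((-7 - 122) + 2235) = -2796/(-129 + 2235) = -2796/2106 = -2796*1/2106 = -466/351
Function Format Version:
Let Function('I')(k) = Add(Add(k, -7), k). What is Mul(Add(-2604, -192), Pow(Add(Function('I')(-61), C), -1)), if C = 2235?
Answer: Rational(-466, 351) ≈ -1.3276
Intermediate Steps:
Function('I')(k) = Add(-7, Mul(2, k)) (Function('I')(k) = Add(Add(-7, k), k) = Add(-7, Mul(2, k)))
Mul(Add(-2604, -192), Pow(Add(Function('I')(-61), C), -1)) = Mul(Add(-2604, -192), Pow(Add(Add(-7, Mul(2, -61)), 2235), -1)) = Mul(-2796, Pow(Add(Add(-7, -122), 2235), -1)) = Mul(-2796, Pow(Add(-129, 2235), -1)) = Mul(-2796, Pow(2106, -1)) = Mul(-2796, Rational(1, 2106)) = Rational(-466, 351)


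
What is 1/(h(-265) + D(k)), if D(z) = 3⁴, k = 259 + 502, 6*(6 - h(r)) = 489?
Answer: 2/11 ≈ 0.18182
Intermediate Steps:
h(r) = -151/2 (h(r) = 6 - ⅙*489 = 6 - 163/2 = -151/2)
k = 761
D(z) = 81
1/(h(-265) + D(k)) = 1/(-151/2 + 81) = 1/(11/2) = 2/11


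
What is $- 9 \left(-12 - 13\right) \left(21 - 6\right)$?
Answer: $3375$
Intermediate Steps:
$- 9 \left(-12 - 13\right) \left(21 - 6\right) = \left(-9\right) \left(-25\right) \left(21 - 6\right) = 225 \cdot 15 = 3375$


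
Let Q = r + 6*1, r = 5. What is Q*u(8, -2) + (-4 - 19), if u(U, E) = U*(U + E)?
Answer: 505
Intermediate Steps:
Q = 11 (Q = 5 + 6*1 = 5 + 6 = 11)
u(U, E) = U*(E + U)
Q*u(8, -2) + (-4 - 19) = 11*(8*(-2 + 8)) + (-4 - 19) = 11*(8*6) - 23 = 11*48 - 23 = 528 - 23 = 505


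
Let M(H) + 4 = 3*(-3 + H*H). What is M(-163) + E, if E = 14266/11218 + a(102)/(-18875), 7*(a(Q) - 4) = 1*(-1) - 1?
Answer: 59061299029541/741089125 ≈ 79695.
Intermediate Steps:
a(Q) = 26/7 (a(Q) = 4 + (1*(-1) - 1)/7 = 4 + (-1 - 1)/7 = 4 + (⅐)*(-2) = 4 - 2/7 = 26/7)
M(H) = -13 + 3*H² (M(H) = -4 + 3*(-3 + H*H) = -4 + 3*(-3 + H²) = -4 + (-9 + 3*H²) = -13 + 3*H²)
E = 942301791/741089125 (E = 14266/11218 + (26/7)/(-18875) = 14266*(1/11218) + (26/7)*(-1/18875) = 7133/5609 - 26/132125 = 942301791/741089125 ≈ 1.2715)
M(-163) + E = (-13 + 3*(-163)²) + 942301791/741089125 = (-13 + 3*26569) + 942301791/741089125 = (-13 + 79707) + 942301791/741089125 = 79694 + 942301791/741089125 = 59061299029541/741089125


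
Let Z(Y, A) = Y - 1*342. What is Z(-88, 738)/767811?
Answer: -430/767811 ≈ -0.00056003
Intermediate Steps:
Z(Y, A) = -342 + Y (Z(Y, A) = Y - 342 = -342 + Y)
Z(-88, 738)/767811 = (-342 - 88)/767811 = -430*1/767811 = -430/767811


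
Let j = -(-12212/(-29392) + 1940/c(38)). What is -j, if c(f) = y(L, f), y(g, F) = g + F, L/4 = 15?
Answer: 7277157/360052 ≈ 20.211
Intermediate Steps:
L = 60 (L = 4*15 = 60)
y(g, F) = F + g
c(f) = 60 + f (c(f) = f + 60 = 60 + f)
j = -7277157/360052 (j = -(-12212/(-29392) + 1940/(60 + 38)) = -(-12212*(-1/29392) + 1940/98) = -(3053/7348 + 1940*(1/98)) = -(3053/7348 + 970/49) = -1*7277157/360052 = -7277157/360052 ≈ -20.211)
-j = -1*(-7277157/360052) = 7277157/360052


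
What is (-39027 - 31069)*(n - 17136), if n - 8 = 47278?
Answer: -2113394400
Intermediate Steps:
n = 47286 (n = 8 + 47278 = 47286)
(-39027 - 31069)*(n - 17136) = (-39027 - 31069)*(47286 - 17136) = -70096*30150 = -2113394400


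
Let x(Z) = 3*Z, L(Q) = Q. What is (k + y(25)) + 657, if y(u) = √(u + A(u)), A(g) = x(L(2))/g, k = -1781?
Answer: -1124 + √631/5 ≈ -1119.0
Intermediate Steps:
A(g) = 6/g (A(g) = (3*2)/g = 6/g)
y(u) = √(u + 6/u)
(k + y(25)) + 657 = (-1781 + √(25 + 6/25)) + 657 = (-1781 + √(631/25)) + 657 = (-1781 + √631/5) + 657 = -1124 + √631/5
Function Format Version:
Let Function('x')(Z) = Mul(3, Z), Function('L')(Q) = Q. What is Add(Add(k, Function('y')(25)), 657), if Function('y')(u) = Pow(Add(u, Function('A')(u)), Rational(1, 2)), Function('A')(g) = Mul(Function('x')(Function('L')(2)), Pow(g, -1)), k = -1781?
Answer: Add(-1124, Mul(Rational(1, 5), Pow(631, Rational(1, 2)))) ≈ -1119.0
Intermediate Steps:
Function('A')(g) = Mul(6, Pow(g, -1)) (Function('A')(g) = Mul(Mul(3, 2), Pow(g, -1)) = Mul(6, Pow(g, -1)))
Function('y')(u) = Pow(Add(u, Mul(6, Pow(u, -1))), Rational(1, 2))
Add(Add(k, Function('y')(25)), 657) = Add(Add(-1781, Pow(Add(25, Mul(6, Pow(25, -1))), Rational(1, 2))), 657) = Add(Add(-1781, Pow(Add(25, Mul(6, Rational(1, 25))), Rational(1, 2))), 657) = Add(Add(-1781, Pow(Add(25, Rational(6, 25)), Rational(1, 2))), 657) = Add(Add(-1781, Pow(Rational(631, 25), Rational(1, 2))), 657) = Add(Add(-1781, Mul(Rational(1, 5), Pow(631, Rational(1, 2)))), 657) = Add(-1124, Mul(Rational(1, 5), Pow(631, Rational(1, 2))))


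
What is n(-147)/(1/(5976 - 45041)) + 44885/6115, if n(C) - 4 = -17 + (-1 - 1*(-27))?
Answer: -621085458/1223 ≈ -5.0784e+5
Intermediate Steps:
n(C) = 13 (n(C) = 4 + (-17 + (-1 - 1*(-27))) = 4 + (-17 + (-1 + 27)) = 4 + (-17 + 26) = 4 + 9 = 13)
n(-147)/(1/(5976 - 45041)) + 44885/6115 = 13/(1/(5976 - 45041)) + 44885/6115 = 13/(1/(-39065)) + 44885*(1/6115) = 13/(-1/39065) + 8977/1223 = 13*(-39065) + 8977/1223 = -507845 + 8977/1223 = -621085458/1223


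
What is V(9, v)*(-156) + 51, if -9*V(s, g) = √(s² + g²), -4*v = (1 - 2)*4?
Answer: 51 + 52*√82/3 ≈ 207.96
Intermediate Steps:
v = 1 (v = -(1 - 2)*4/4 = -(-1)*4/4 = -¼*(-4) = 1)
V(s, g) = -√(g² + s²)/9 (V(s, g) = -√(s² + g²)/9 = -√(g² + s²)/9)
V(9, v)*(-156) + 51 = -√(1² + 9²)/9*(-156) + 51 = -√(1 + 81)/9*(-156) + 51 = -√82/9*(-156) + 51 = 52*√82/3 + 51 = 51 + 52*√82/3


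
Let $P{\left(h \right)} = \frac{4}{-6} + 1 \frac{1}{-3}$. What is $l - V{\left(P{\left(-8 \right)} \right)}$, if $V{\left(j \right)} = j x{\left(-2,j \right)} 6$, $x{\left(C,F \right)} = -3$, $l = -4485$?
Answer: $-4503$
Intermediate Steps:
$P{\left(h \right)} = -1$ ($P{\left(h \right)} = 4 \left(- \frac{1}{6}\right) + 1 \left(- \frac{1}{3}\right) = - \frac{2}{3} - \frac{1}{3} = -1$)
$V{\left(j \right)} = - 18 j$ ($V{\left(j \right)} = j \left(-3\right) 6 = - 3 j 6 = - 18 j$)
$l - V{\left(P{\left(-8 \right)} \right)} = -4485 - \left(-18\right) \left(-1\right) = -4485 - 18 = -4503$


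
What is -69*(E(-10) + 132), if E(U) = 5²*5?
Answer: -17733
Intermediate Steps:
E(U) = 125 (E(U) = 25*5 = 125)
-69*(E(-10) + 132) = -69*(125 + 132) = -69*257 = -17733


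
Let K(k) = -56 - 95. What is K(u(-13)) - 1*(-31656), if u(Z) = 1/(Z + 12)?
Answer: 31505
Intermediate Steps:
u(Z) = 1/(12 + Z)
K(k) = -151
K(u(-13)) - 1*(-31656) = -151 - 1*(-31656) = -151 + 31656 = 31505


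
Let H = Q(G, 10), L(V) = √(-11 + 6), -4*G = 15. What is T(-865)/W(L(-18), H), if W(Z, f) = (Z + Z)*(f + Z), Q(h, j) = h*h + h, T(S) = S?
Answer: 1384*√5/(-165*I + 16*√5) ≈ 3.8842 + 17.914*I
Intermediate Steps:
G = -15/4 (G = -¼*15 = -15/4 ≈ -3.7500)
Q(h, j) = h + h² (Q(h, j) = h² + h = h + h²)
L(V) = I*√5 (L(V) = √(-5) = I*√5)
H = 165/16 (H = -15*(1 - 15/4)/4 = -15/4*(-11/4) = 165/16 ≈ 10.313)
W(Z, f) = 2*Z*(Z + f) (W(Z, f) = (2*Z)*(Z + f) = 2*Z*(Z + f))
T(-865)/W(L(-18), H) = -865*(-I*√5/(10*(I*√5 + 165/16))) = -865*(-I*√5/(10*(165/16 + I*√5))) = -(-173)*I*√5/(2*(165/16 + I*√5)) = 173*I*√5/(2*(165/16 + I*√5))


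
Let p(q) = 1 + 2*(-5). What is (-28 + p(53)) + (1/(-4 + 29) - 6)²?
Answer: -924/625 ≈ -1.4784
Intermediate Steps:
p(q) = -9 (p(q) = 1 - 10 = -9)
(-28 + p(53)) + (1/(-4 + 29) - 6)² = (-28 - 9) + (1/(-4 + 29) - 6)² = -37 + (1/25 - 6)² = -37 + (-149/25)² = -37 + 22201/625 = -924/625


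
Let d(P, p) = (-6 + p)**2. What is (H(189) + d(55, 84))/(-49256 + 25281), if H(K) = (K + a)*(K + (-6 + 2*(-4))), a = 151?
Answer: -65584/23975 ≈ -2.7355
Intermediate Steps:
H(K) = (-14 + K)*(151 + K) (H(K) = (K + 151)*(K + (-6 + 2*(-4))) = (151 + K)*(K + (-6 - 8)) = (151 + K)*(K - 14) = (151 + K)*(-14 + K) = (-14 + K)*(151 + K))
(H(189) + d(55, 84))/(-49256 + 25281) = ((-2114 + 189**2 + 137*189) + (-6 + 84)**2)/(-49256 + 25281) = ((-2114 + 35721 + 25893) + 78**2)/(-23975) = (59500 + 6084)*(-1/23975) = 65584*(-1/23975) = -65584/23975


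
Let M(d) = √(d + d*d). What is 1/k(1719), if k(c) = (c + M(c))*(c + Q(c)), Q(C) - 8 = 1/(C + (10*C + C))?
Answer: -20628/35624557 + 72*√82130/35624557 ≈ 1.6840e-7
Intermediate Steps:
M(d) = √(d + d²)
Q(C) = 8 + 1/(12*C) (Q(C) = 8 + 1/(C + (10*C + C)) = 8 + 1/(C + 11*C) = 8 + 1/(12*C))
k(c) = (c + √(c*(1 + c)))*(8 + c + 1/(12*c)) (k(c) = (c + √(c*(1 + c)))*(c + (8 + 1/(12*c))) = (c + √(c*(1 + c)))*(8 + c + 1/(12*c)))
1/k(1719) = 1/((1/12)*(1719*(1 + 12*1719² + 96*1719 + 12*1719*√(1719*(1 + 1719))) + √(1719*(1 + 1719))*(1 + 96*1719))/1719) = 1/((1/12)*(1/1719)*(1719*(1 + 12*2954961 + 165024 + 12*1719*√(1719*1720)) + √(1719*1720)*(1 + 165024))) = 1/((1/12)*(1/1719)*(1719*(1 + 35459532 + 165024 + 12*1719*√2956680) + √2956680*165025)) = 1/((1/12)*(1/1719)*(1719*(1 + 35459532 + 165024 + 12*1719*(6*√82130)) + (6*√82130)*165025)) = 1/((1/12)*(1/1719)*(1719*(1 + 35459532 + 165024 + 123768*√82130) + 990150*√82130)) = 1/((1/12)*(1/1719)*(1719*(35624557 + 123768*√82130) + 990150*√82130)) = 1/((1/12)*(1/1719)*((61238613483 + 212757192*√82130) + 990150*√82130)) = 1/((1/12)*(1/1719)*(61238613483 + 213747342*√82130)) = 1/(35624557/12 + 35624557*√82130/3438)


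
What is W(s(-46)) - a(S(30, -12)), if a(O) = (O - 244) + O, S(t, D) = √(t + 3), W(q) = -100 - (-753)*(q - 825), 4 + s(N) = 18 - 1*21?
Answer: -626352 - 2*√33 ≈ -6.2636e+5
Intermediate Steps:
s(N) = -7 (s(N) = -4 + (18 - 1*21) = -4 + (18 - 21) = -4 - 3 = -7)
W(q) = -621325 + 753*q (W(q) = -100 - (-753)*(-825 + q) = -100 - (621225 - 753*q) = -100 + (-621225 + 753*q) = -621325 + 753*q)
S(t, D) = √(3 + t)
a(O) = -244 + 2*O (a(O) = (-244 + O) + O = -244 + 2*O)
W(s(-46)) - a(S(30, -12)) = (-621325 + 753*(-7)) - (-244 + 2*√(3 + 30)) = (-621325 - 5271) - (-244 + 2*√33) = -626596 + (244 - 2*√33) = -626352 - 2*√33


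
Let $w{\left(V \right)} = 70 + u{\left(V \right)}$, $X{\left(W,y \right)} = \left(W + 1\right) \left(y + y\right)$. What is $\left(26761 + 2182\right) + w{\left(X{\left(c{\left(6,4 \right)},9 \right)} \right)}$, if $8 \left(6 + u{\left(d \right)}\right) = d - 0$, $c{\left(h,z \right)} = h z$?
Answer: $\frac{116253}{4} \approx 29063.0$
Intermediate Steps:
$u{\left(d \right)} = -6 + \frac{d}{8}$ ($u{\left(d \right)} = -6 + \frac{d - 0}{8} = -6 + \frac{d + 0}{8} = -6 + \frac{d}{8}$)
$X{\left(W,y \right)} = 2 y \left(1 + W\right)$ ($X{\left(W,y \right)} = \left(1 + W\right) 2 y = 2 y \left(1 + W\right)$)
$w{\left(V \right)} = 64 + \frac{V}{8}$ ($w{\left(V \right)} = 70 + \left(-6 + \frac{V}{8}\right) = 64 + \frac{V}{8}$)
$\left(26761 + 2182\right) + w{\left(X{\left(c{\left(6,4 \right)},9 \right)} \right)} = \left(26761 + 2182\right) + \left(64 + \frac{2 \cdot 9 \left(1 + 6 \cdot 4\right)}{8}\right) = 28943 + \left(64 + \frac{2 \cdot 9 \left(1 + 24\right)}{8}\right) = 28943 + \left(64 + \frac{2 \cdot 9 \cdot 25}{8}\right) = 28943 + \left(64 + \frac{1}{8} \cdot 450\right) = 28943 + \left(64 + \frac{225}{4}\right) = 28943 + \frac{481}{4} = \frac{116253}{4}$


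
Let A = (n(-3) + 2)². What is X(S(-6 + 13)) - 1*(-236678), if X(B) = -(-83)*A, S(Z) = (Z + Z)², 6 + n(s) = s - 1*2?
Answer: 243401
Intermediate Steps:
n(s) = -8 + s (n(s) = -6 + (s - 1*2) = -6 + (s - 2) = -6 + (-2 + s) = -8 + s)
A = 81 (A = ((-8 - 3) + 2)² = (-11 + 2)² = (-9)² = 81)
S(Z) = 4*Z² (S(Z) = (2*Z)² = 4*Z²)
X(B) = 6723 (X(B) = -(-83)*81 = -1*(-6723) = 6723)
X(S(-6 + 13)) - 1*(-236678) = 6723 - 1*(-236678) = 6723 + 236678 = 243401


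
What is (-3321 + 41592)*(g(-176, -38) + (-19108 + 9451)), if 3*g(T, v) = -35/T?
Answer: -65046169777/176 ≈ -3.6958e+8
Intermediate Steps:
g(T, v) = -35/(3*T) (g(T, v) = (-35/T)/3 = -35/(3*T))
(-3321 + 41592)*(g(-176, -38) + (-19108 + 9451)) = (-3321 + 41592)*(-35/3/(-176) + (-19108 + 9451)) = 38271*(-35/3*(-1/176) - 9657) = 38271*(35/528 - 9657) = 38271*(-5098861/528) = -65046169777/176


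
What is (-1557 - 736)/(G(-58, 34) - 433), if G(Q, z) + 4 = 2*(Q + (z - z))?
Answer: 2293/553 ≈ 4.1465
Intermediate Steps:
G(Q, z) = -4 + 2*Q (G(Q, z) = -4 + 2*(Q + (z - z)) = -4 + 2*(Q + 0) = -4 + 2*Q)
(-1557 - 736)/(G(-58, 34) - 433) = (-1557 - 736)/((-4 + 2*(-58)) - 433) = -2293/((-4 - 116) - 433) = -2293/(-120 - 433) = -2293/(-553) = -2293*(-1/553) = 2293/553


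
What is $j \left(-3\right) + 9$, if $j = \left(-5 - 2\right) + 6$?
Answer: $12$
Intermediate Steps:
$j = -1$ ($j = -7 + 6 = -1$)
$j \left(-3\right) + 9 = \left(-1\right) \left(-3\right) + 9 = 3 + 9 = 12$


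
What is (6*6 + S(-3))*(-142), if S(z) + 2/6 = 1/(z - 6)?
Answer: -45440/9 ≈ -5048.9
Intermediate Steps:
S(z) = -⅓ + 1/(-6 + z) (S(z) = -⅓ + 1/(z - 6) = -⅓ + 1/(-6 + z))
(6*6 + S(-3))*(-142) = (6*6 + (9 - 1*(-3))/(3*(-6 - 3)))*(-142) = (36 + (⅓)*(9 + 3)/(-9))*(-142) = (36 + (⅓)*(-⅑)*12)*(-142) = (36 - 4/9)*(-142) = (320/9)*(-142) = -45440/9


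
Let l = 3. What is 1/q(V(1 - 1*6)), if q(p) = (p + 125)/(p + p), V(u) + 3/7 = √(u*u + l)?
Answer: -1994/189753 + 6125*√7/189753 ≈ 0.074893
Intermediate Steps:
V(u) = -3/7 + √(3 + u²) (V(u) = -3/7 + √(u*u + 3) = -3/7 + √(u² + 3) = -3/7 + √(3 + u²))
q(p) = (125 + p)/(2*p) (q(p) = (125 + p)/((2*p)) = (125 + p)*(1/(2*p)) = (125 + p)/(2*p))
1/q(V(1 - 1*6)) = 1/((125 + (-3/7 + √(3 + (1 - 1*6)²)))/(2*(-3/7 + √(3 + (1 - 1*6)²)))) = 1/((125 + (-3/7 + √(3 + (1 - 6)²)))/(2*(-3/7 + √(3 + (1 - 6)²)))) = 1/((125 + (-3/7 + √(3 + (-5)²)))/(2*(-3/7 + √(3 + (-5)²)))) = 1/((125 + (-3/7 + √(3 + 25)))/(2*(-3/7 + √(3 + 25)))) = 1/((125 + (-3/7 + √28))/(2*(-3/7 + √28))) = 1/((125 + (-3/7 + 2*√7))/(2*(-3/7 + 2*√7))) = 1/((872/7 + 2*√7)/(2*(-3/7 + 2*√7))) = 2*(-3/7 + 2*√7)/(872/7 + 2*√7)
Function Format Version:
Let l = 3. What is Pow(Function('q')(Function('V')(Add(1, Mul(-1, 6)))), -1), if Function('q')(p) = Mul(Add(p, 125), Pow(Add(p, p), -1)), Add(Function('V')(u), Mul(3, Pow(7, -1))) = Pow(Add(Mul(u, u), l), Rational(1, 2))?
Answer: Add(Rational(-1994, 189753), Mul(Rational(6125, 189753), Pow(7, Rational(1, 2)))) ≈ 0.074893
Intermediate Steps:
Function('V')(u) = Add(Rational(-3, 7), Pow(Add(3, Pow(u, 2)), Rational(1, 2))) (Function('V')(u) = Add(Rational(-3, 7), Pow(Add(Mul(u, u), 3), Rational(1, 2))) = Add(Rational(-3, 7), Pow(Add(Pow(u, 2), 3), Rational(1, 2))) = Add(Rational(-3, 7), Pow(Add(3, Pow(u, 2)), Rational(1, 2))))
Function('q')(p) = Mul(Rational(1, 2), Pow(p, -1), Add(125, p)) (Function('q')(p) = Mul(Add(125, p), Pow(Mul(2, p), -1)) = Mul(Add(125, p), Mul(Rational(1, 2), Pow(p, -1))) = Mul(Rational(1, 2), Pow(p, -1), Add(125, p)))
Pow(Function('q')(Function('V')(Add(1, Mul(-1, 6)))), -1) = Pow(Mul(Rational(1, 2), Pow(Add(Rational(-3, 7), Pow(Add(3, Pow(Add(1, Mul(-1, 6)), 2)), Rational(1, 2))), -1), Add(125, Add(Rational(-3, 7), Pow(Add(3, Pow(Add(1, Mul(-1, 6)), 2)), Rational(1, 2))))), -1) = Pow(Mul(Rational(1, 2), Pow(Add(Rational(-3, 7), Pow(Add(3, Pow(Add(1, -6), 2)), Rational(1, 2))), -1), Add(125, Add(Rational(-3, 7), Pow(Add(3, Pow(Add(1, -6), 2)), Rational(1, 2))))), -1) = Pow(Mul(Rational(1, 2), Pow(Add(Rational(-3, 7), Pow(Add(3, Pow(-5, 2)), Rational(1, 2))), -1), Add(125, Add(Rational(-3, 7), Pow(Add(3, Pow(-5, 2)), Rational(1, 2))))), -1) = Pow(Mul(Rational(1, 2), Pow(Add(Rational(-3, 7), Pow(Add(3, 25), Rational(1, 2))), -1), Add(125, Add(Rational(-3, 7), Pow(Add(3, 25), Rational(1, 2))))), -1) = Pow(Mul(Rational(1, 2), Pow(Add(Rational(-3, 7), Pow(28, Rational(1, 2))), -1), Add(125, Add(Rational(-3, 7), Pow(28, Rational(1, 2))))), -1) = Pow(Mul(Rational(1, 2), Pow(Add(Rational(-3, 7), Mul(2, Pow(7, Rational(1, 2)))), -1), Add(125, Add(Rational(-3, 7), Mul(2, Pow(7, Rational(1, 2)))))), -1) = Pow(Mul(Rational(1, 2), Pow(Add(Rational(-3, 7), Mul(2, Pow(7, Rational(1, 2)))), -1), Add(Rational(872, 7), Mul(2, Pow(7, Rational(1, 2))))), -1) = Mul(2, Pow(Add(Rational(872, 7), Mul(2, Pow(7, Rational(1, 2)))), -1), Add(Rational(-3, 7), Mul(2, Pow(7, Rational(1, 2)))))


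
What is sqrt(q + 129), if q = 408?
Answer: sqrt(537) ≈ 23.173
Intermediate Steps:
sqrt(q + 129) = sqrt(408 + 129) = sqrt(537)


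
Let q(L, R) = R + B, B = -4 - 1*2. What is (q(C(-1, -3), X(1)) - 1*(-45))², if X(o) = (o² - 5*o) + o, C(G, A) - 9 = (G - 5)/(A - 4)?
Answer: 1296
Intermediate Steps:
C(G, A) = 9 + (-5 + G)/(-4 + A) (C(G, A) = 9 + (G - 5)/(A - 4) = 9 + (-5 + G)/(-4 + A))
B = -6 (B = -4 - 2 = -6)
X(o) = o² - 4*o
q(L, R) = -6 + R (q(L, R) = R - 6 = -6 + R)
(q(C(-1, -3), X(1)) - 1*(-45))² = ((-6 + 1*(-4 + 1)) - 1*(-45))² = ((-6 + 1*(-3)) + 45)² = ((-6 - 3) + 45)² = (-9 + 45)² = 36² = 1296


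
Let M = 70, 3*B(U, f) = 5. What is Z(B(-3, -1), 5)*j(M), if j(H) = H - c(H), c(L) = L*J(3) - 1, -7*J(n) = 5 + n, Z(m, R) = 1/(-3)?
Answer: -151/3 ≈ -50.333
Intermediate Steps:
B(U, f) = 5/3 (B(U, f) = (1/3)*5 = 5/3)
Z(m, R) = -1/3
J(n) = -5/7 - n/7 (J(n) = -(5 + n)/7 = -5/7 - n/7)
c(L) = -1 - 8*L/7 (c(L) = L*(-5/7 - 1/7*3) - 1 = L*(-5/7 - 3/7) - 1 = L*(-8/7) - 1 = -8*L/7 - 1 = -1 - 8*L/7)
j(H) = 1 + 15*H/7 (j(H) = H - (-1 - 8*H/7) = H + (1 + 8*H/7) = 1 + 15*H/7)
Z(B(-3, -1), 5)*j(M) = -(1 + (15/7)*70)/3 = -(1 + 150)/3 = -1/3*151 = -151/3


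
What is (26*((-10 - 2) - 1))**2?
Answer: 114244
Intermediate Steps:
(26*((-10 - 2) - 1))**2 = (26*(-12 - 1))**2 = (26*(-13))**2 = (-338)**2 = 114244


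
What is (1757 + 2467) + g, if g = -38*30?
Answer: 3084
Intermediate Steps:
g = -1140
(1757 + 2467) + g = (1757 + 2467) - 1140 = 4224 - 1140 = 3084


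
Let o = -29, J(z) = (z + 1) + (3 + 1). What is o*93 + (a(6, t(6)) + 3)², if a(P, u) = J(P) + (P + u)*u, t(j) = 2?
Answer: -1797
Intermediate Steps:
J(z) = 5 + z (J(z) = (1 + z) + 4 = 5 + z)
a(P, u) = 5 + P + u*(P + u) (a(P, u) = (5 + P) + (P + u)*u = (5 + P) + u*(P + u) = 5 + P + u*(P + u))
o*93 + (a(6, t(6)) + 3)² = -29*93 + ((5 + 6 + 2² + 6*2) + 3)² = -2697 + ((5 + 6 + 4 + 12) + 3)² = -2697 + (27 + 3)² = -2697 + 30² = -2697 + 900 = -1797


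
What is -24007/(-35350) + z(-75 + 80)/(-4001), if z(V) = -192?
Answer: 102839207/141435350 ≈ 0.72711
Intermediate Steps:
-24007/(-35350) + z(-75 + 80)/(-4001) = -24007/(-35350) - 192/(-4001) = -24007*(-1/35350) - 192*(-1/4001) = 24007/35350 + 192/4001 = 102839207/141435350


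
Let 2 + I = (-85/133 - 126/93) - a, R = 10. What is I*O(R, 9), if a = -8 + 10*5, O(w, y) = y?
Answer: -1706697/4123 ≈ -413.95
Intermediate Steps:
a = 42 (a = -8 + 50 = 42)
I = -189633/4123 (I = -2 + ((-85/133 - 126/93) - 1*42) = -2 + ((-85*1/133 - 126*1/93) - 42) = -2 + ((-85/133 - 42/31) - 42) = -2 + (-8221/4123 - 42) = -2 - 181387/4123 = -189633/4123 ≈ -45.994)
I*O(R, 9) = -189633/4123*9 = -1706697/4123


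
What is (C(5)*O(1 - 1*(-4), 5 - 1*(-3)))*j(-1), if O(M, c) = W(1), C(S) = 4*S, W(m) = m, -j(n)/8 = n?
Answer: 160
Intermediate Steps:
j(n) = -8*n
O(M, c) = 1
(C(5)*O(1 - 1*(-4), 5 - 1*(-3)))*j(-1) = ((4*5)*1)*(-8*(-1)) = (20*1)*8 = 20*8 = 160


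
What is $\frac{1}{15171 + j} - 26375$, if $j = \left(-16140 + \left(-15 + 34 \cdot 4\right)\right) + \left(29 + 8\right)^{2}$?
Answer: $- \frac{13741374}{521} \approx -26375.0$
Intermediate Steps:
$j = -14650$ ($j = \left(-16140 + \left(-15 + 136\right)\right) + 37^{2} = \left(-16140 + 121\right) + 1369 = -16019 + 1369 = -14650$)
$\frac{1}{15171 + j} - 26375 = \frac{1}{15171 - 14650} - 26375 = \frac{1}{521} - 26375 = - \frac{13741374}{521}$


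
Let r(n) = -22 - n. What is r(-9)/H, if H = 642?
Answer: -13/642 ≈ -0.020249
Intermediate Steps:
r(-9)/H = (-22 - 1*(-9))/642 = (-22 + 9)*(1/642) = -13*1/642 = -13/642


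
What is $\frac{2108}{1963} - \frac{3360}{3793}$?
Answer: $\frac{1399964}{7445659} \approx 0.18802$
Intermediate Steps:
$\frac{2108}{1963} - \frac{3360}{3793} = \frac{1399964}{7445659}$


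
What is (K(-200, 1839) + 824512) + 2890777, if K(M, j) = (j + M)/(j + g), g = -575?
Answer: 4696126935/1264 ≈ 3.7153e+6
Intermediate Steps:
K(M, j) = (M + j)/(-575 + j) (K(M, j) = (j + M)/(j - 575) = (M + j)/(-575 + j))
(K(-200, 1839) + 824512) + 2890777 = ((-200 + 1839)/(-575 + 1839) + 824512) + 2890777 = (1639/1264 + 824512) + 2890777 = 1042184807/1264 + 2890777 = 4696126935/1264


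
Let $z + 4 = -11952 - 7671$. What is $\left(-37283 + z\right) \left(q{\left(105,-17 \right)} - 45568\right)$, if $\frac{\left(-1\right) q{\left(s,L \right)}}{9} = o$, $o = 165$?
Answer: $2677786230$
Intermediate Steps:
$z = -19627$ ($z = -4 - 19623 = -19627$)
$q{\left(s,L \right)} = -1485$ ($q{\left(s,L \right)} = \left(-9\right) 165 = -1485$)
$\left(-37283 + z\right) \left(q{\left(105,-17 \right)} - 45568\right) = \left(-37283 - 19627\right) \left(-1485 - 45568\right) = \left(-56910\right) \left(-47053\right) = 2677786230$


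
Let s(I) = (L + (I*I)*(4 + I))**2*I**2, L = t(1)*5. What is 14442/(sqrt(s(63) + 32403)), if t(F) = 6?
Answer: 2407*sqrt(70182832980981)/23394277660327 ≈ 0.00086195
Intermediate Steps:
L = 30 (L = 6*5 = 30)
s(I) = I**2*(30 + I**2*(4 + I))**2 (s(I) = (30 + (I*I)*(4 + I))**2*I**2 = (30 + I**2*(4 + I))**2*I**2 = I**2*(30 + I**2*(4 + I))**2)
14442/(sqrt(s(63) + 32403)) = 14442/(sqrt(63**2*(30 + 63**3 + 4*63**2)**2 + 32403)) = 14442/(sqrt(3969*(30 + 250047 + 4*3969)**2 + 32403)) = 14442/(sqrt(3969*(30 + 250047 + 15876)**2 + 32403)) = 14442/(sqrt(3969*265953**2 + 32403)) = 14442/(sqrt(3969*70730998209 + 32403)) = 14442/(sqrt(280731331891521 + 32403)) = 14442/(sqrt(280731331923924)) = 14442/((2*sqrt(70182832980981))) = 14442*(sqrt(70182832980981)/140365665961962) = 2407*sqrt(70182832980981)/23394277660327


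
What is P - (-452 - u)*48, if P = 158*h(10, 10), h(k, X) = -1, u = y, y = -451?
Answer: -110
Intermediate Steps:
u = -451
P = -158 (P = 158*(-1) = -158)
P - (-452 - u)*48 = -158 - (-452 - 1*(-451))*48 = -158 - (-452 + 451)*48 = -158 - (-1)*48 = -158 - 1*(-48) = -158 + 48 = -110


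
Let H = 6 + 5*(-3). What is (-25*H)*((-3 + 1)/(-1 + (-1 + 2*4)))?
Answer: -75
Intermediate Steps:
H = -9 (H = 6 - 15 = -9)
(-25*H)*((-3 + 1)/(-1 + (-1 + 2*4))) = (-25*(-9))*((-3 + 1)/(-1 + (-1 + 2*4))) = 225*(-2/(-1 + (-1 + 8))) = 225*(-2/(-1 + 7)) = 225*(-2/6) = 225*(-2*⅙) = 225*(-⅓) = -75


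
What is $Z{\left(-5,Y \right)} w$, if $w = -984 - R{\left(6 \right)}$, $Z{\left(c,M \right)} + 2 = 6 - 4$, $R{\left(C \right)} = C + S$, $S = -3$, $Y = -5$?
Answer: $0$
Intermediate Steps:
$R{\left(C \right)} = -3 + C$ ($R{\left(C \right)} = C - 3 = -3 + C$)
$Z{\left(c,M \right)} = 0$ ($Z{\left(c,M \right)} = -2 + \left(6 - 4\right) = -2 + 2 = 0$)
$w = -987$ ($w = -984 - \left(-3 + 6\right) = -984 - 3 = -987$)
$Z{\left(-5,Y \right)} w = 0 \left(-987\right) = 0$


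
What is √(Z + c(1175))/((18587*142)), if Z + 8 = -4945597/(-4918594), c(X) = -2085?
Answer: I*√50610717215067130/12981910748276 ≈ 1.7329e-5*I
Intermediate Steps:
Z = -34403155/4918594 (Z = -8 - 4945597/(-4918594) = -8 - 4945597*(-1/4918594) = -8 + 4945597/4918594 = -34403155/4918594 ≈ -6.9945)
√(Z + c(1175))/((18587*142)) = √(-34403155/4918594 - 2085)/((18587*142)) = √(-10289671645/4918594)/2639354 = (I*√50610717215067130/4918594)*(1/2639354) = I*√50610717215067130/12981910748276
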